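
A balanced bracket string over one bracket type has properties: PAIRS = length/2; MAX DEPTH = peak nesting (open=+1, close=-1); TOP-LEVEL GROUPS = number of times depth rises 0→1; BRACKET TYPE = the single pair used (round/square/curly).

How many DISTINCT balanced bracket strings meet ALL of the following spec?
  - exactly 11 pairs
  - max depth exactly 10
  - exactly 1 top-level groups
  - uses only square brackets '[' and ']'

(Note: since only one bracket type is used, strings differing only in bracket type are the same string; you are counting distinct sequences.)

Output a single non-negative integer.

Spec: pairs=11 depth=10 groups=1
Count(depth <= 10) = 16795
Count(depth <= 9) = 16778
Count(depth == 10) = 16795 - 16778 = 17

Answer: 17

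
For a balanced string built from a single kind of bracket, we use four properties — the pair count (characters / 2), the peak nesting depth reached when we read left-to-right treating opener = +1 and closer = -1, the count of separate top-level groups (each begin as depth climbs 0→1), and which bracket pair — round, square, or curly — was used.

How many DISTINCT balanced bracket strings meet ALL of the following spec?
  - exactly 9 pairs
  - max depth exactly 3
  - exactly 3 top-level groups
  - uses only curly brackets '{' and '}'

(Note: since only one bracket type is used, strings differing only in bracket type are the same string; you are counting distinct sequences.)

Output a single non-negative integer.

Answer: 388

Derivation:
Spec: pairs=9 depth=3 groups=3
Count(depth <= 3) = 416
Count(depth <= 2) = 28
Count(depth == 3) = 416 - 28 = 388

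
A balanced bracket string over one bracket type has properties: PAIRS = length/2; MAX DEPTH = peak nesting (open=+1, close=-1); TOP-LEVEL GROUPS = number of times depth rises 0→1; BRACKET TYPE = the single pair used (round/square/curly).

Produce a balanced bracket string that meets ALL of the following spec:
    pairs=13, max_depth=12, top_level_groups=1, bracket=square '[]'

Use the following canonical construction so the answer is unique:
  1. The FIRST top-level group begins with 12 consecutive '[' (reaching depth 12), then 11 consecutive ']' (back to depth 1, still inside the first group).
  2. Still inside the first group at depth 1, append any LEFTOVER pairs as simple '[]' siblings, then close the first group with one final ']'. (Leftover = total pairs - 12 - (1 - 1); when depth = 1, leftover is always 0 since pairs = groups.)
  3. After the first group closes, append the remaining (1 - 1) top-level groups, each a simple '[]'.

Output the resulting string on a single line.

Spec: pairs=13 depth=12 groups=1
Leftover pairs = 13 - 12 - (1-1) = 1
First group: deep chain of depth 12 + 1 sibling pairs
Remaining 0 groups: simple '[]' each

Answer: [[[[[[[[[[[[]]]]]]]]]]][]]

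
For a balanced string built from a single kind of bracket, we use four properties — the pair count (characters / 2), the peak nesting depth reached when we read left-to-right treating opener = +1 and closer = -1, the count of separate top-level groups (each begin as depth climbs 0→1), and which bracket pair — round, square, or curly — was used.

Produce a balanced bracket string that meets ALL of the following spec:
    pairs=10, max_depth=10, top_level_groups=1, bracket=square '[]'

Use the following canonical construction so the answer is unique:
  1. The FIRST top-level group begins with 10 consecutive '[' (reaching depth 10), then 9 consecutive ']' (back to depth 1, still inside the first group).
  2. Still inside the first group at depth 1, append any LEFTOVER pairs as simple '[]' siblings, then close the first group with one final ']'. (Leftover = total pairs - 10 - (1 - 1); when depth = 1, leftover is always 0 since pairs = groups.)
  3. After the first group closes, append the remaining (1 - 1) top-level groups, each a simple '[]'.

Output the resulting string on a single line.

Answer: [[[[[[[[[[]]]]]]]]]]

Derivation:
Spec: pairs=10 depth=10 groups=1
Leftover pairs = 10 - 10 - (1-1) = 0
First group: deep chain of depth 10 + 0 sibling pairs
Remaining 0 groups: simple '[]' each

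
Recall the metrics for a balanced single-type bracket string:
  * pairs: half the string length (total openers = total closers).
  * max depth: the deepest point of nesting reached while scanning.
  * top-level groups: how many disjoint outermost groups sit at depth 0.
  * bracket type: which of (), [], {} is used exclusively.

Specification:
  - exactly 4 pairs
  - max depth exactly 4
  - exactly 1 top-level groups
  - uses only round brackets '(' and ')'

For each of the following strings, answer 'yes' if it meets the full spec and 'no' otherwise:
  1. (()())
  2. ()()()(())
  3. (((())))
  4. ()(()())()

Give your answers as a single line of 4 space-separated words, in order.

Answer: no no yes no

Derivation:
String 1 '(()())': depth seq [1 2 1 2 1 0]
  -> pairs=3 depth=2 groups=1 -> no
String 2 '()()()(())': depth seq [1 0 1 0 1 0 1 2 1 0]
  -> pairs=5 depth=2 groups=4 -> no
String 3 '(((())))': depth seq [1 2 3 4 3 2 1 0]
  -> pairs=4 depth=4 groups=1 -> yes
String 4 '()(()())()': depth seq [1 0 1 2 1 2 1 0 1 0]
  -> pairs=5 depth=2 groups=3 -> no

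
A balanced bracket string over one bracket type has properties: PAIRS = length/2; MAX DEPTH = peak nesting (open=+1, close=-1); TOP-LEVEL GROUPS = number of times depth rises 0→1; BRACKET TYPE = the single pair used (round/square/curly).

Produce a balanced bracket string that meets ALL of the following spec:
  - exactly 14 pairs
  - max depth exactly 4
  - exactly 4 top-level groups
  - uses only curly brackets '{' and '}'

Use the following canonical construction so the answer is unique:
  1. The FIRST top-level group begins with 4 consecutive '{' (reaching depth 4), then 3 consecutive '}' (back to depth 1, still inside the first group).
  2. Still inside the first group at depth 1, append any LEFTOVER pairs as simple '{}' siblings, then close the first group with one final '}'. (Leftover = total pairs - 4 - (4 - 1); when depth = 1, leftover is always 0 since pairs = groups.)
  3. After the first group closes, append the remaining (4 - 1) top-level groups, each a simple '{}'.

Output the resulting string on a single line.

Spec: pairs=14 depth=4 groups=4
Leftover pairs = 14 - 4 - (4-1) = 7
First group: deep chain of depth 4 + 7 sibling pairs
Remaining 3 groups: simple '{}' each

Answer: {{{{}}}{}{}{}{}{}{}{}}{}{}{}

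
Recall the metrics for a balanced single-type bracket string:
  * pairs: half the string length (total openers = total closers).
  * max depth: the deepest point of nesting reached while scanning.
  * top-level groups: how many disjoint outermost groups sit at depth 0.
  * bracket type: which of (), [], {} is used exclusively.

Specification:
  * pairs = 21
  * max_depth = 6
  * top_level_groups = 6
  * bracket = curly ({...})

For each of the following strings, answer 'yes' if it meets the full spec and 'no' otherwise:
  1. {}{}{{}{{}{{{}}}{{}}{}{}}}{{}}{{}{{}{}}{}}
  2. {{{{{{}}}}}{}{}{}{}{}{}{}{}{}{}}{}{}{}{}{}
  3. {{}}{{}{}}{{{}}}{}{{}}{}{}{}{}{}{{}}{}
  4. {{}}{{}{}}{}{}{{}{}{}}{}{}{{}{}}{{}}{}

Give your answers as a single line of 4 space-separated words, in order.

String 1 '{}{}{{}{{}{{{}}}{{}}{}{}}}{{}}{{}{{}{}}{}}': depth seq [1 0 1 0 1 2 1 2 3 2 3 4 5 4 3 2 3 4 3 2 3 2 3 2 1 0 1 2 1 0 1 2 1 2 3 2 3 2 1 2 1 0]
  -> pairs=21 depth=5 groups=5 -> no
String 2 '{{{{{{}}}}}{}{}{}{}{}{}{}{}{}{}}{}{}{}{}{}': depth seq [1 2 3 4 5 6 5 4 3 2 1 2 1 2 1 2 1 2 1 2 1 2 1 2 1 2 1 2 1 2 1 0 1 0 1 0 1 0 1 0 1 0]
  -> pairs=21 depth=6 groups=6 -> yes
String 3 '{{}}{{}{}}{{{}}}{}{{}}{}{}{}{}{}{{}}{}': depth seq [1 2 1 0 1 2 1 2 1 0 1 2 3 2 1 0 1 0 1 2 1 0 1 0 1 0 1 0 1 0 1 0 1 2 1 0 1 0]
  -> pairs=19 depth=3 groups=12 -> no
String 4 '{{}}{{}{}}{}{}{{}{}{}}{}{}{{}{}}{{}}{}': depth seq [1 2 1 0 1 2 1 2 1 0 1 0 1 0 1 2 1 2 1 2 1 0 1 0 1 0 1 2 1 2 1 0 1 2 1 0 1 0]
  -> pairs=19 depth=2 groups=10 -> no

Answer: no yes no no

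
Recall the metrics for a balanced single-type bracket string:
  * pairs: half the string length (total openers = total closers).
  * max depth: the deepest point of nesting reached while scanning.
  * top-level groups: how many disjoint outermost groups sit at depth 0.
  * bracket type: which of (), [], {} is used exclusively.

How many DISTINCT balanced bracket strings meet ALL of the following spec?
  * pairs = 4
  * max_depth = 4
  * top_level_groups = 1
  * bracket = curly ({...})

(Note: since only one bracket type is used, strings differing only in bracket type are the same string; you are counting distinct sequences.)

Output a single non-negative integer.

Spec: pairs=4 depth=4 groups=1
Count(depth <= 4) = 5
Count(depth <= 3) = 4
Count(depth == 4) = 5 - 4 = 1

Answer: 1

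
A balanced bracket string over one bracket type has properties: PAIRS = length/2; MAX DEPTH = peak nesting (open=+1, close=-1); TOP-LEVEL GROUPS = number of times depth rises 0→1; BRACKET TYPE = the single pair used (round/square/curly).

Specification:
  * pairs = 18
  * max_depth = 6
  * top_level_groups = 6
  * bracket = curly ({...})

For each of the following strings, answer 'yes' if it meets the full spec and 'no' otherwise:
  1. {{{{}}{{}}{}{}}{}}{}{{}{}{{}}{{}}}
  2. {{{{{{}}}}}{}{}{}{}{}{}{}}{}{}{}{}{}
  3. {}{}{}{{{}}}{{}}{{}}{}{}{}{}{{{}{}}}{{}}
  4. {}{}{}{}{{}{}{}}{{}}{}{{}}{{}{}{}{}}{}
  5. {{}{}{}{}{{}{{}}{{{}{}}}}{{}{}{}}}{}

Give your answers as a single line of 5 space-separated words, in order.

Answer: no yes no no no

Derivation:
String 1 '{{{{}}{{}}{}{}}{}}{}{{}{}{{}}{{}}}': depth seq [1 2 3 4 3 2 3 4 3 2 3 2 3 2 1 2 1 0 1 0 1 2 1 2 1 2 3 2 1 2 3 2 1 0]
  -> pairs=17 depth=4 groups=3 -> no
String 2 '{{{{{{}}}}}{}{}{}{}{}{}{}}{}{}{}{}{}': depth seq [1 2 3 4 5 6 5 4 3 2 1 2 1 2 1 2 1 2 1 2 1 2 1 2 1 0 1 0 1 0 1 0 1 0 1 0]
  -> pairs=18 depth=6 groups=6 -> yes
String 3 '{}{}{}{{{}}}{{}}{{}}{}{}{}{}{{{}{}}}{{}}': depth seq [1 0 1 0 1 0 1 2 3 2 1 0 1 2 1 0 1 2 1 0 1 0 1 0 1 0 1 0 1 2 3 2 3 2 1 0 1 2 1 0]
  -> pairs=20 depth=3 groups=12 -> no
String 4 '{}{}{}{}{{}{}{}}{{}}{}{{}}{{}{}{}{}}{}': depth seq [1 0 1 0 1 0 1 0 1 2 1 2 1 2 1 0 1 2 1 0 1 0 1 2 1 0 1 2 1 2 1 2 1 2 1 0 1 0]
  -> pairs=19 depth=2 groups=10 -> no
String 5 '{{}{}{}{}{{}{{}}{{{}{}}}}{{}{}{}}}{}': depth seq [1 2 1 2 1 2 1 2 1 2 3 2 3 4 3 2 3 4 5 4 5 4 3 2 1 2 3 2 3 2 3 2 1 0 1 0]
  -> pairs=18 depth=5 groups=2 -> no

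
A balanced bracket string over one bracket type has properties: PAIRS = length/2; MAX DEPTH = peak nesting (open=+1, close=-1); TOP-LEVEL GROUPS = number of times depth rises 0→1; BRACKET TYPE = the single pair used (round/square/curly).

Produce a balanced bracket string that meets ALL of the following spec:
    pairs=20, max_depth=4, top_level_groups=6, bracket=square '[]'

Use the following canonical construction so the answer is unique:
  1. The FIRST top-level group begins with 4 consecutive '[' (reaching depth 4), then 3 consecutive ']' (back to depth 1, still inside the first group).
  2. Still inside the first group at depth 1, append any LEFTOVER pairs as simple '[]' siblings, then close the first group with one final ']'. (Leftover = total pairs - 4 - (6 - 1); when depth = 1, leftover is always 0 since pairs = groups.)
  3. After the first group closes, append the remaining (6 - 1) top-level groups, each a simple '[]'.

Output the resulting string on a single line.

Answer: [[[[]]][][][][][][][][][][][]][][][][][]

Derivation:
Spec: pairs=20 depth=4 groups=6
Leftover pairs = 20 - 4 - (6-1) = 11
First group: deep chain of depth 4 + 11 sibling pairs
Remaining 5 groups: simple '[]' each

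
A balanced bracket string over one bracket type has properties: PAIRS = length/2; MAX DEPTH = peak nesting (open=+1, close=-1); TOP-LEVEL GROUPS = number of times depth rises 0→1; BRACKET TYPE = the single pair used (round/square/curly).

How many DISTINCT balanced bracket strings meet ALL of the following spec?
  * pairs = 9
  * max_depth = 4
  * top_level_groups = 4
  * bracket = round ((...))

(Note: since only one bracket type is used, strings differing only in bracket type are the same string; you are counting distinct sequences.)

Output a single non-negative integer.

Answer: 168

Derivation:
Spec: pairs=9 depth=4 groups=4
Count(depth <= 4) = 528
Count(depth <= 3) = 360
Count(depth == 4) = 528 - 360 = 168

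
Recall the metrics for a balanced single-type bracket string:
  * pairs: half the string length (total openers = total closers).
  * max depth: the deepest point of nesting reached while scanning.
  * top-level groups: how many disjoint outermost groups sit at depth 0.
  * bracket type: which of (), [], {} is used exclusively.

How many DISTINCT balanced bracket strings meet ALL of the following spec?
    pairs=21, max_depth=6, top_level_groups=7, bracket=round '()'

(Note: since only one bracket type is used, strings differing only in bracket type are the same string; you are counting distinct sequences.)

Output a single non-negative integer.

Answer: 88848333

Derivation:
Spec: pairs=21 depth=6 groups=7
Count(depth <= 6) = 402808226
Count(depth <= 5) = 313959893
Count(depth == 6) = 402808226 - 313959893 = 88848333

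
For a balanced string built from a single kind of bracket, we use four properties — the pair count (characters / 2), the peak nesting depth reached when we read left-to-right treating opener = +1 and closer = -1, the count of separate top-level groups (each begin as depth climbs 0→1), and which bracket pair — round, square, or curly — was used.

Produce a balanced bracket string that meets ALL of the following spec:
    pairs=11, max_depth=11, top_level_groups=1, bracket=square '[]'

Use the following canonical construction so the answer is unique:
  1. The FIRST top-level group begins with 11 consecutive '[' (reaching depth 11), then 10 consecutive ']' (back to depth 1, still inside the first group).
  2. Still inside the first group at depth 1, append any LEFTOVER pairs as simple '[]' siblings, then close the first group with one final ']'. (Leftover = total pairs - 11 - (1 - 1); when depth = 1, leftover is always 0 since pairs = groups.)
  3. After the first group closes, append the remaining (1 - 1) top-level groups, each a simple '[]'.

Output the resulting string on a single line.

Spec: pairs=11 depth=11 groups=1
Leftover pairs = 11 - 11 - (1-1) = 0
First group: deep chain of depth 11 + 0 sibling pairs
Remaining 0 groups: simple '[]' each

Answer: [[[[[[[[[[[]]]]]]]]]]]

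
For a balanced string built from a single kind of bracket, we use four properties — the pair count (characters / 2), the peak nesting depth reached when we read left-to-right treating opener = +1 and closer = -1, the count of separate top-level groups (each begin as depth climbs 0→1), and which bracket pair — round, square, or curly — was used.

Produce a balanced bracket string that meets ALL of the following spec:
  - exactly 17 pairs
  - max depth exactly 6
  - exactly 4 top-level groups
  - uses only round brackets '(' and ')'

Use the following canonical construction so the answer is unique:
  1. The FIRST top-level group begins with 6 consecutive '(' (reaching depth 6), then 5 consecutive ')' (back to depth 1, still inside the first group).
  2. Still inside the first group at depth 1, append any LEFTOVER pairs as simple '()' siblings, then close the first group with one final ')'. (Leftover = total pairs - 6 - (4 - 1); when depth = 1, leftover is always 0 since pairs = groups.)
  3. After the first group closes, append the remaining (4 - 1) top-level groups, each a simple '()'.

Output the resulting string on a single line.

Answer: (((((()))))()()()()()()()())()()()

Derivation:
Spec: pairs=17 depth=6 groups=4
Leftover pairs = 17 - 6 - (4-1) = 8
First group: deep chain of depth 6 + 8 sibling pairs
Remaining 3 groups: simple '()' each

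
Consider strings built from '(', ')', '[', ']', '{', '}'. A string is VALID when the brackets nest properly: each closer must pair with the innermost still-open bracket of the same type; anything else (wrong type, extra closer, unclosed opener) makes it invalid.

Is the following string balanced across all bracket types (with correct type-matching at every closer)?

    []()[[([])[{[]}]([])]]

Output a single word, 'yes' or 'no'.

Answer: yes

Derivation:
pos 0: push '['; stack = [
pos 1: ']' matches '['; pop; stack = (empty)
pos 2: push '('; stack = (
pos 3: ')' matches '('; pop; stack = (empty)
pos 4: push '['; stack = [
pos 5: push '['; stack = [[
pos 6: push '('; stack = [[(
pos 7: push '['; stack = [[([
pos 8: ']' matches '['; pop; stack = [[(
pos 9: ')' matches '('; pop; stack = [[
pos 10: push '['; stack = [[[
pos 11: push '{'; stack = [[[{
pos 12: push '['; stack = [[[{[
pos 13: ']' matches '['; pop; stack = [[[{
pos 14: '}' matches '{'; pop; stack = [[[
pos 15: ']' matches '['; pop; stack = [[
pos 16: push '('; stack = [[(
pos 17: push '['; stack = [[([
pos 18: ']' matches '['; pop; stack = [[(
pos 19: ')' matches '('; pop; stack = [[
pos 20: ']' matches '['; pop; stack = [
pos 21: ']' matches '['; pop; stack = (empty)
end: stack empty → VALID
Verdict: properly nested → yes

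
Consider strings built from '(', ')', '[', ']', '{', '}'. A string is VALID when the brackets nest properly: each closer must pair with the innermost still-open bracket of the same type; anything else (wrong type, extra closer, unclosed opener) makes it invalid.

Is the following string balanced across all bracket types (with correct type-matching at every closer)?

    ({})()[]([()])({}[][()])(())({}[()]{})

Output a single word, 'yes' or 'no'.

pos 0: push '('; stack = (
pos 1: push '{'; stack = ({
pos 2: '}' matches '{'; pop; stack = (
pos 3: ')' matches '('; pop; stack = (empty)
pos 4: push '('; stack = (
pos 5: ')' matches '('; pop; stack = (empty)
pos 6: push '['; stack = [
pos 7: ']' matches '['; pop; stack = (empty)
pos 8: push '('; stack = (
pos 9: push '['; stack = ([
pos 10: push '('; stack = ([(
pos 11: ')' matches '('; pop; stack = ([
pos 12: ']' matches '['; pop; stack = (
pos 13: ')' matches '('; pop; stack = (empty)
pos 14: push '('; stack = (
pos 15: push '{'; stack = ({
pos 16: '}' matches '{'; pop; stack = (
pos 17: push '['; stack = ([
pos 18: ']' matches '['; pop; stack = (
pos 19: push '['; stack = ([
pos 20: push '('; stack = ([(
pos 21: ')' matches '('; pop; stack = ([
pos 22: ']' matches '['; pop; stack = (
pos 23: ')' matches '('; pop; stack = (empty)
pos 24: push '('; stack = (
pos 25: push '('; stack = ((
pos 26: ')' matches '('; pop; stack = (
pos 27: ')' matches '('; pop; stack = (empty)
pos 28: push '('; stack = (
pos 29: push '{'; stack = ({
pos 30: '}' matches '{'; pop; stack = (
pos 31: push '['; stack = ([
pos 32: push '('; stack = ([(
pos 33: ')' matches '('; pop; stack = ([
pos 34: ']' matches '['; pop; stack = (
pos 35: push '{'; stack = ({
pos 36: '}' matches '{'; pop; stack = (
pos 37: ')' matches '('; pop; stack = (empty)
end: stack empty → VALID
Verdict: properly nested → yes

Answer: yes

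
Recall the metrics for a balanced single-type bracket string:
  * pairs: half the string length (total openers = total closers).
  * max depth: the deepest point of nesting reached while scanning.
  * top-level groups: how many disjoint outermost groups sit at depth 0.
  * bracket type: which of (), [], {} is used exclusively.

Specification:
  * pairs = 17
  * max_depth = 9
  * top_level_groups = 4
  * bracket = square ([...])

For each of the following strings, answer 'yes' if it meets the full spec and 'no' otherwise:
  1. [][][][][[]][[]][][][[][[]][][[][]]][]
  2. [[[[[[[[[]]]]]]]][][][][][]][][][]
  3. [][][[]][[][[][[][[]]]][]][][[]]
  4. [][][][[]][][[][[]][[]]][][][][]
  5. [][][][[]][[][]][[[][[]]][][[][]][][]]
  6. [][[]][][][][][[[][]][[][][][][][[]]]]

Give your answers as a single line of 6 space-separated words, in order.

String 1 '[][][][][[]][[]][][][[][[]][][[][]]][]': depth seq [1 0 1 0 1 0 1 0 1 2 1 0 1 2 1 0 1 0 1 0 1 2 1 2 3 2 1 2 1 2 3 2 3 2 1 0 1 0]
  -> pairs=19 depth=3 groups=10 -> no
String 2 '[[[[[[[[[]]]]]]]][][][][][]][][][]': depth seq [1 2 3 4 5 6 7 8 9 8 7 6 5 4 3 2 1 2 1 2 1 2 1 2 1 2 1 0 1 0 1 0 1 0]
  -> pairs=17 depth=9 groups=4 -> yes
String 3 '[][][[]][[][[][[][[]]]][]][][[]]': depth seq [1 0 1 0 1 2 1 0 1 2 1 2 3 2 3 4 3 4 5 4 3 2 1 2 1 0 1 0 1 2 1 0]
  -> pairs=16 depth=5 groups=6 -> no
String 4 '[][][][[]][][[][[]][[]]][][][][]': depth seq [1 0 1 0 1 0 1 2 1 0 1 0 1 2 1 2 3 2 1 2 3 2 1 0 1 0 1 0 1 0 1 0]
  -> pairs=16 depth=3 groups=10 -> no
String 5 '[][][][[]][[][]][[[][[]]][][[][]][][]]': depth seq [1 0 1 0 1 0 1 2 1 0 1 2 1 2 1 0 1 2 3 2 3 4 3 2 1 2 1 2 3 2 3 2 1 2 1 2 1 0]
  -> pairs=19 depth=4 groups=6 -> no
String 6 '[][[]][][][][][[[][]][[][][][][][[]]]]': depth seq [1 0 1 2 1 0 1 0 1 0 1 0 1 0 1 2 3 2 3 2 1 2 3 2 3 2 3 2 3 2 3 2 3 4 3 2 1 0]
  -> pairs=19 depth=4 groups=7 -> no

Answer: no yes no no no no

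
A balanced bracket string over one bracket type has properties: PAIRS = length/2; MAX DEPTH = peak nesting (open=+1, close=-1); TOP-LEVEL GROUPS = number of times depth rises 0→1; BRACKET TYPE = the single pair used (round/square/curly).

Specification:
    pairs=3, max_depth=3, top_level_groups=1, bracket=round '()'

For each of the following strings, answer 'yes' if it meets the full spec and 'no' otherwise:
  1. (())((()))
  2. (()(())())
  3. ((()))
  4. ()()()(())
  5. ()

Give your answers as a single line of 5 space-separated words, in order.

Answer: no no yes no no

Derivation:
String 1 '(())((()))': depth seq [1 2 1 0 1 2 3 2 1 0]
  -> pairs=5 depth=3 groups=2 -> no
String 2 '(()(())())': depth seq [1 2 1 2 3 2 1 2 1 0]
  -> pairs=5 depth=3 groups=1 -> no
String 3 '((()))': depth seq [1 2 3 2 1 0]
  -> pairs=3 depth=3 groups=1 -> yes
String 4 '()()()(())': depth seq [1 0 1 0 1 0 1 2 1 0]
  -> pairs=5 depth=2 groups=4 -> no
String 5 '()': depth seq [1 0]
  -> pairs=1 depth=1 groups=1 -> no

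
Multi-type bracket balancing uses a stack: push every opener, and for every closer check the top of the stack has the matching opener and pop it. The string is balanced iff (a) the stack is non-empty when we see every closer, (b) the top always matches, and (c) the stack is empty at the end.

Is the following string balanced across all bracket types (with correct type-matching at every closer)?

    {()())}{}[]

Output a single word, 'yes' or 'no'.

Answer: no

Derivation:
pos 0: push '{'; stack = {
pos 1: push '('; stack = {(
pos 2: ')' matches '('; pop; stack = {
pos 3: push '('; stack = {(
pos 4: ')' matches '('; pop; stack = {
pos 5: saw closer ')' but top of stack is '{' (expected '}') → INVALID
Verdict: type mismatch at position 5: ')' closes '{' → no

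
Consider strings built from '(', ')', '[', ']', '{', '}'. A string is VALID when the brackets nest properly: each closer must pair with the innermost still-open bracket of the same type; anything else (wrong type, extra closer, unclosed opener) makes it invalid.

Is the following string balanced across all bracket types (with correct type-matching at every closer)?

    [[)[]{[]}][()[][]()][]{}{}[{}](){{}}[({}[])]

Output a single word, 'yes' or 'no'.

Answer: no

Derivation:
pos 0: push '['; stack = [
pos 1: push '['; stack = [[
pos 2: saw closer ')' but top of stack is '[' (expected ']') → INVALID
Verdict: type mismatch at position 2: ')' closes '[' → no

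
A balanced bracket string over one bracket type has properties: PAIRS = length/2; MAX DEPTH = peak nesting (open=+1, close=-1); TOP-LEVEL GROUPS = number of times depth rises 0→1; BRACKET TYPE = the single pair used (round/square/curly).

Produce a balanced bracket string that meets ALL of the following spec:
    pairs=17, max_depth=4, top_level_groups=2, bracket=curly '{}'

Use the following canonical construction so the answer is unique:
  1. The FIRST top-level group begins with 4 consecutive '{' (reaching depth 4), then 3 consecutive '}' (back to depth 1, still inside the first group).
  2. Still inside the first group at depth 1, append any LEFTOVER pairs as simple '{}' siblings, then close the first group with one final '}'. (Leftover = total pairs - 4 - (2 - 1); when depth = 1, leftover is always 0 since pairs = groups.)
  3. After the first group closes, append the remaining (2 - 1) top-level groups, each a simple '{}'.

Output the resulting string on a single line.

Spec: pairs=17 depth=4 groups=2
Leftover pairs = 17 - 4 - (2-1) = 12
First group: deep chain of depth 4 + 12 sibling pairs
Remaining 1 groups: simple '{}' each

Answer: {{{{}}}{}{}{}{}{}{}{}{}{}{}{}{}}{}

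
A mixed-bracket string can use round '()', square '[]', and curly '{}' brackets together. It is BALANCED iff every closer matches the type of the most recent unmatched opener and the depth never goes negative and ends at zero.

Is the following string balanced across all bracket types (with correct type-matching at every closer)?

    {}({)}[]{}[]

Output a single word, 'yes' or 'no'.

pos 0: push '{'; stack = {
pos 1: '}' matches '{'; pop; stack = (empty)
pos 2: push '('; stack = (
pos 3: push '{'; stack = ({
pos 4: saw closer ')' but top of stack is '{' (expected '}') → INVALID
Verdict: type mismatch at position 4: ')' closes '{' → no

Answer: no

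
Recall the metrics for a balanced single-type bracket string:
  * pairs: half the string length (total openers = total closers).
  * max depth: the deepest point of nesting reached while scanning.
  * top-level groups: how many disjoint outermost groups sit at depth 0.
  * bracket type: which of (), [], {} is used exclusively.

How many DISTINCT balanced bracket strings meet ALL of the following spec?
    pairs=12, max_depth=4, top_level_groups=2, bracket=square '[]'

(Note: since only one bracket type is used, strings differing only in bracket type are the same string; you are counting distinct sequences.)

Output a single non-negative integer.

Answer: 16468

Derivation:
Spec: pairs=12 depth=4 groups=2
Count(depth <= 4) = 19796
Count(depth <= 3) = 3328
Count(depth == 4) = 19796 - 3328 = 16468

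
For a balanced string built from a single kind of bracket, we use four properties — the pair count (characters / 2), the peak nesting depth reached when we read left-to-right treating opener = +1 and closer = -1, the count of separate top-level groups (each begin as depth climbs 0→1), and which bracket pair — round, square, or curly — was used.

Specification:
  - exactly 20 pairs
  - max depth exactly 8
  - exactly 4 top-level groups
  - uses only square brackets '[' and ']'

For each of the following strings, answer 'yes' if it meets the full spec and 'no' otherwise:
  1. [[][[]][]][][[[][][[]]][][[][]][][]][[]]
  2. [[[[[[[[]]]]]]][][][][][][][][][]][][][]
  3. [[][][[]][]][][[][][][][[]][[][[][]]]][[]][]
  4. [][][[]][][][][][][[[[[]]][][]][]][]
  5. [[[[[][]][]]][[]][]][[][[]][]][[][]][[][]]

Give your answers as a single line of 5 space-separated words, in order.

String 1 '[[][[]][]][][[[][][[]]][][[][]][][]][[]]': depth seq [1 2 1 2 3 2 1 2 1 0 1 0 1 2 3 2 3 2 3 4 3 2 1 2 1 2 3 2 3 2 1 2 1 2 1 0 1 2 1 0]
  -> pairs=20 depth=4 groups=4 -> no
String 2 '[[[[[[[[]]]]]]][][][][][][][][][]][][][]': depth seq [1 2 3 4 5 6 7 8 7 6 5 4 3 2 1 2 1 2 1 2 1 2 1 2 1 2 1 2 1 2 1 2 1 0 1 0 1 0 1 0]
  -> pairs=20 depth=8 groups=4 -> yes
String 3 '[[][][[]][]][][[][][][][[]][[][[][]]]][[]][]': depth seq [1 2 1 2 1 2 3 2 1 2 1 0 1 0 1 2 1 2 1 2 1 2 1 2 3 2 1 2 3 2 3 4 3 4 3 2 1 0 1 2 1 0 1 0]
  -> pairs=22 depth=4 groups=5 -> no
String 4 '[][][[]][][][][][][[[[[]]][][]][]][]': depth seq [1 0 1 0 1 2 1 0 1 0 1 0 1 0 1 0 1 0 1 2 3 4 5 4 3 2 3 2 3 2 1 2 1 0 1 0]
  -> pairs=18 depth=5 groups=10 -> no
String 5 '[[[[[][]][]]][[]][]][[][[]][]][[][]][[][]]': depth seq [1 2 3 4 5 4 5 4 3 4 3 2 1 2 3 2 1 2 1 0 1 2 1 2 3 2 1 2 1 0 1 2 1 2 1 0 1 2 1 2 1 0]
  -> pairs=21 depth=5 groups=4 -> no

Answer: no yes no no no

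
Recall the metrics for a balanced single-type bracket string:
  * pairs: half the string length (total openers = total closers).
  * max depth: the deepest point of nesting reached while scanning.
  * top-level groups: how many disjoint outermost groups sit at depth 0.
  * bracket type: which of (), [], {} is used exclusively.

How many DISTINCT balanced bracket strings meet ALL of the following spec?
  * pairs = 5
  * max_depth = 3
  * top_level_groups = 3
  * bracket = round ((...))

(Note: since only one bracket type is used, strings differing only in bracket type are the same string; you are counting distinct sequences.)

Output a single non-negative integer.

Spec: pairs=5 depth=3 groups=3
Count(depth <= 3) = 9
Count(depth <= 2) = 6
Count(depth == 3) = 9 - 6 = 3

Answer: 3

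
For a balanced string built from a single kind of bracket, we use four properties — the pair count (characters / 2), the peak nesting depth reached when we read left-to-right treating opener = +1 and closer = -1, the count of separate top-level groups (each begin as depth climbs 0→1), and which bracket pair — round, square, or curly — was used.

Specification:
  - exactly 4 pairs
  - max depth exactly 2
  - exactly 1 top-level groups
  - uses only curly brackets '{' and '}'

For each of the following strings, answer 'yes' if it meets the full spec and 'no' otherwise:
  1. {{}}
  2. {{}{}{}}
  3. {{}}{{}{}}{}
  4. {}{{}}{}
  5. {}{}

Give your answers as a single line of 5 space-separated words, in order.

Answer: no yes no no no

Derivation:
String 1 '{{}}': depth seq [1 2 1 0]
  -> pairs=2 depth=2 groups=1 -> no
String 2 '{{}{}{}}': depth seq [1 2 1 2 1 2 1 0]
  -> pairs=4 depth=2 groups=1 -> yes
String 3 '{{}}{{}{}}{}': depth seq [1 2 1 0 1 2 1 2 1 0 1 0]
  -> pairs=6 depth=2 groups=3 -> no
String 4 '{}{{}}{}': depth seq [1 0 1 2 1 0 1 0]
  -> pairs=4 depth=2 groups=3 -> no
String 5 '{}{}': depth seq [1 0 1 0]
  -> pairs=2 depth=1 groups=2 -> no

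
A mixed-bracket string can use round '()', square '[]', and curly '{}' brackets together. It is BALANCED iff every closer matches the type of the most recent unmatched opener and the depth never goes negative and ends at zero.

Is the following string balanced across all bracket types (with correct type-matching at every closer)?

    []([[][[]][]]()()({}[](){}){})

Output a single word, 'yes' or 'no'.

pos 0: push '['; stack = [
pos 1: ']' matches '['; pop; stack = (empty)
pos 2: push '('; stack = (
pos 3: push '['; stack = ([
pos 4: push '['; stack = ([[
pos 5: ']' matches '['; pop; stack = ([
pos 6: push '['; stack = ([[
pos 7: push '['; stack = ([[[
pos 8: ']' matches '['; pop; stack = ([[
pos 9: ']' matches '['; pop; stack = ([
pos 10: push '['; stack = ([[
pos 11: ']' matches '['; pop; stack = ([
pos 12: ']' matches '['; pop; stack = (
pos 13: push '('; stack = ((
pos 14: ')' matches '('; pop; stack = (
pos 15: push '('; stack = ((
pos 16: ')' matches '('; pop; stack = (
pos 17: push '('; stack = ((
pos 18: push '{'; stack = (({
pos 19: '}' matches '{'; pop; stack = ((
pos 20: push '['; stack = (([
pos 21: ']' matches '['; pop; stack = ((
pos 22: push '('; stack = (((
pos 23: ')' matches '('; pop; stack = ((
pos 24: push '{'; stack = (({
pos 25: '}' matches '{'; pop; stack = ((
pos 26: ')' matches '('; pop; stack = (
pos 27: push '{'; stack = ({
pos 28: '}' matches '{'; pop; stack = (
pos 29: ')' matches '('; pop; stack = (empty)
end: stack empty → VALID
Verdict: properly nested → yes

Answer: yes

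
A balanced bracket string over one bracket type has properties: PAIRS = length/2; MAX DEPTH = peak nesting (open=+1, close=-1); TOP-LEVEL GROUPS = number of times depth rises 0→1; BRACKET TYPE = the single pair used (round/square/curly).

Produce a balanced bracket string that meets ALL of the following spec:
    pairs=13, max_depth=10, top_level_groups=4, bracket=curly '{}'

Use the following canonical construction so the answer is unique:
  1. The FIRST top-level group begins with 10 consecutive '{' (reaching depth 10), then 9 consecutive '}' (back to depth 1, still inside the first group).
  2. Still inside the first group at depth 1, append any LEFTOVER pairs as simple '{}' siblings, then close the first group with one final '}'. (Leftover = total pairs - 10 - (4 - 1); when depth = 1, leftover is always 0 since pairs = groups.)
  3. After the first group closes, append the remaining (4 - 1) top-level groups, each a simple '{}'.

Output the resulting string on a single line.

Answer: {{{{{{{{{{}}}}}}}}}}{}{}{}

Derivation:
Spec: pairs=13 depth=10 groups=4
Leftover pairs = 13 - 10 - (4-1) = 0
First group: deep chain of depth 10 + 0 sibling pairs
Remaining 3 groups: simple '{}' each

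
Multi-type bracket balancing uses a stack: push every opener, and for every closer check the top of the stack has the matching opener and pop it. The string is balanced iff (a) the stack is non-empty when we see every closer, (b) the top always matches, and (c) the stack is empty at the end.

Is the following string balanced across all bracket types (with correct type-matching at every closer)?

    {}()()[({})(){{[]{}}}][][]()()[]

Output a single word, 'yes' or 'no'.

Answer: yes

Derivation:
pos 0: push '{'; stack = {
pos 1: '}' matches '{'; pop; stack = (empty)
pos 2: push '('; stack = (
pos 3: ')' matches '('; pop; stack = (empty)
pos 4: push '('; stack = (
pos 5: ')' matches '('; pop; stack = (empty)
pos 6: push '['; stack = [
pos 7: push '('; stack = [(
pos 8: push '{'; stack = [({
pos 9: '}' matches '{'; pop; stack = [(
pos 10: ')' matches '('; pop; stack = [
pos 11: push '('; stack = [(
pos 12: ')' matches '('; pop; stack = [
pos 13: push '{'; stack = [{
pos 14: push '{'; stack = [{{
pos 15: push '['; stack = [{{[
pos 16: ']' matches '['; pop; stack = [{{
pos 17: push '{'; stack = [{{{
pos 18: '}' matches '{'; pop; stack = [{{
pos 19: '}' matches '{'; pop; stack = [{
pos 20: '}' matches '{'; pop; stack = [
pos 21: ']' matches '['; pop; stack = (empty)
pos 22: push '['; stack = [
pos 23: ']' matches '['; pop; stack = (empty)
pos 24: push '['; stack = [
pos 25: ']' matches '['; pop; stack = (empty)
pos 26: push '('; stack = (
pos 27: ')' matches '('; pop; stack = (empty)
pos 28: push '('; stack = (
pos 29: ')' matches '('; pop; stack = (empty)
pos 30: push '['; stack = [
pos 31: ']' matches '['; pop; stack = (empty)
end: stack empty → VALID
Verdict: properly nested → yes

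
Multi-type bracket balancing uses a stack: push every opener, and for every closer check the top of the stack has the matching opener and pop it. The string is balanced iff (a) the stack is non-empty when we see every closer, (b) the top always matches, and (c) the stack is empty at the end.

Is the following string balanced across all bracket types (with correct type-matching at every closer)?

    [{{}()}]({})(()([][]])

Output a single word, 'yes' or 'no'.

pos 0: push '['; stack = [
pos 1: push '{'; stack = [{
pos 2: push '{'; stack = [{{
pos 3: '}' matches '{'; pop; stack = [{
pos 4: push '('; stack = [{(
pos 5: ')' matches '('; pop; stack = [{
pos 6: '}' matches '{'; pop; stack = [
pos 7: ']' matches '['; pop; stack = (empty)
pos 8: push '('; stack = (
pos 9: push '{'; stack = ({
pos 10: '}' matches '{'; pop; stack = (
pos 11: ')' matches '('; pop; stack = (empty)
pos 12: push '('; stack = (
pos 13: push '('; stack = ((
pos 14: ')' matches '('; pop; stack = (
pos 15: push '('; stack = ((
pos 16: push '['; stack = (([
pos 17: ']' matches '['; pop; stack = ((
pos 18: push '['; stack = (([
pos 19: ']' matches '['; pop; stack = ((
pos 20: saw closer ']' but top of stack is '(' (expected ')') → INVALID
Verdict: type mismatch at position 20: ']' closes '(' → no

Answer: no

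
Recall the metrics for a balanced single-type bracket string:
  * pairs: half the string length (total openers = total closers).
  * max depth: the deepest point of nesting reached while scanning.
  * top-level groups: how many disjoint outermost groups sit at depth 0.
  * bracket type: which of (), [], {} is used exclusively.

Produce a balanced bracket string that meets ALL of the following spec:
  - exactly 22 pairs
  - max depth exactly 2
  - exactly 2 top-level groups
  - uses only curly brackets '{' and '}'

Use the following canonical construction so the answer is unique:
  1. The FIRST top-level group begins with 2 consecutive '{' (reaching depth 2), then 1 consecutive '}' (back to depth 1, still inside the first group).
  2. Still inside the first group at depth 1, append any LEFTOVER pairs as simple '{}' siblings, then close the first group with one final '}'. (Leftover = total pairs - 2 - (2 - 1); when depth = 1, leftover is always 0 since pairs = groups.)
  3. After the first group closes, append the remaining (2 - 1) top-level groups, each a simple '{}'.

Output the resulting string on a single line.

Spec: pairs=22 depth=2 groups=2
Leftover pairs = 22 - 2 - (2-1) = 19
First group: deep chain of depth 2 + 19 sibling pairs
Remaining 1 groups: simple '{}' each

Answer: {{}{}{}{}{}{}{}{}{}{}{}{}{}{}{}{}{}{}{}{}}{}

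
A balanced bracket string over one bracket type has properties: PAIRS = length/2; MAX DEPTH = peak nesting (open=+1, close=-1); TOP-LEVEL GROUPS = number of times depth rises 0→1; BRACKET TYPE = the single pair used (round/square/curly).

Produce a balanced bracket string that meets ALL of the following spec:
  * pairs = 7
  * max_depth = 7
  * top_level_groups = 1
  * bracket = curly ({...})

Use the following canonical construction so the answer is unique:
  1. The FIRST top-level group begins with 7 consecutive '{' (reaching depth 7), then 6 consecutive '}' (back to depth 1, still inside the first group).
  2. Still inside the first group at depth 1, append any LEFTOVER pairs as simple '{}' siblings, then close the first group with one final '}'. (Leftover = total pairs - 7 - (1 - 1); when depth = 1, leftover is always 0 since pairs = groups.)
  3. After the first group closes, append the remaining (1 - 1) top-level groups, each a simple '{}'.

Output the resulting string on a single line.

Answer: {{{{{{{}}}}}}}

Derivation:
Spec: pairs=7 depth=7 groups=1
Leftover pairs = 7 - 7 - (1-1) = 0
First group: deep chain of depth 7 + 0 sibling pairs
Remaining 0 groups: simple '{}' each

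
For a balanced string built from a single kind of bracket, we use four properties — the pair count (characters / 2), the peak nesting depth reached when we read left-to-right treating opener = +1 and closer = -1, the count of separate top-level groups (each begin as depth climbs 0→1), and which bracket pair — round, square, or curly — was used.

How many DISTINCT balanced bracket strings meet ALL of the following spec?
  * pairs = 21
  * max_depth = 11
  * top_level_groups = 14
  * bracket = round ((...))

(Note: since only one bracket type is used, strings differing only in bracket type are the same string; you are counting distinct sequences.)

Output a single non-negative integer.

Spec: pairs=21 depth=11 groups=14
Count(depth <= 11) = 592020
Count(depth <= 10) = 592020
Count(depth == 11) = 592020 - 592020 = 0

Answer: 0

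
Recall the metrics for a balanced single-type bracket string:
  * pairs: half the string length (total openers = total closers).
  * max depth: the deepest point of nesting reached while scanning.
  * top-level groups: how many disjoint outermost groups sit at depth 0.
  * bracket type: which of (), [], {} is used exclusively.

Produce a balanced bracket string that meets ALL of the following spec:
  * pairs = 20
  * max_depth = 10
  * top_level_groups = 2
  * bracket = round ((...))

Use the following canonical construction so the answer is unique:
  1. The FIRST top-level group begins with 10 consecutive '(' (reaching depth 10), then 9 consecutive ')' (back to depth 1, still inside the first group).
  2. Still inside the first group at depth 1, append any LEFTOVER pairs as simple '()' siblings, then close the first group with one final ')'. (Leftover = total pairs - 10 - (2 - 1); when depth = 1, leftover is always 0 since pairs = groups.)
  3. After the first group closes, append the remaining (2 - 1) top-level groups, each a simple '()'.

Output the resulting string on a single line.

Answer: (((((((((()))))))))()()()()()()()()())()

Derivation:
Spec: pairs=20 depth=10 groups=2
Leftover pairs = 20 - 10 - (2-1) = 9
First group: deep chain of depth 10 + 9 sibling pairs
Remaining 1 groups: simple '()' each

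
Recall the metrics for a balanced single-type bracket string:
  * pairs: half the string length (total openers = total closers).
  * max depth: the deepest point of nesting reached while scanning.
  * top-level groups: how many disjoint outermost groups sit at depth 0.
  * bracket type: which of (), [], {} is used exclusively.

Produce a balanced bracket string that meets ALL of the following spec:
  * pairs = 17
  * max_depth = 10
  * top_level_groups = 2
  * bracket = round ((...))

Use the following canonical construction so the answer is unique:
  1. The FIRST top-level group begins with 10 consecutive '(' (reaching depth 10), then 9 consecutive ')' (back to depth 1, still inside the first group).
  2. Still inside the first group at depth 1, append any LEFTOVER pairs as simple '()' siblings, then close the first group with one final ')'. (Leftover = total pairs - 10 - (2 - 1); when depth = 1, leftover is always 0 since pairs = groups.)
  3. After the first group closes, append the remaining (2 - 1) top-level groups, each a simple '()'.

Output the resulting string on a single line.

Spec: pairs=17 depth=10 groups=2
Leftover pairs = 17 - 10 - (2-1) = 6
First group: deep chain of depth 10 + 6 sibling pairs
Remaining 1 groups: simple '()' each

Answer: (((((((((()))))))))()()()()()())()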